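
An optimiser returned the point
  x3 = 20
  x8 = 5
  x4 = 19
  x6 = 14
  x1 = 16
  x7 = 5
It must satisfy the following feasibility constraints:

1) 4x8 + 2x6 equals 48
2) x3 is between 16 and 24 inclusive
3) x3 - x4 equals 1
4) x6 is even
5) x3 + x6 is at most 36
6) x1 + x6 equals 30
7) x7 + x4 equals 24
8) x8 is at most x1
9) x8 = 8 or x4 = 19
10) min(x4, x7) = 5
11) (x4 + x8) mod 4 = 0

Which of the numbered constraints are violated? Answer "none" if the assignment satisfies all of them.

The assignment satisfies every constraint.

1) 4x8 + 2x6 = 4(5) + 2(14) = 48  holds
2) x3 = 20 lies in [16, 24]  holds
3) x3 - x4 = 20 - 19 = 1  holds
4) x6 = 14 is even  holds
5) x3 + x6 = 20 + 14 = 34; 34 ≤ 36  holds
6) x1 + x6 = 16 + 14 = 30  holds
7) x7 + x4 = 5 + 19 = 24  holds
8) x8 = 5, x1 = 16; 5 ≤ 16  holds
9) x8 = 5 ≠ 8, but x4 = 19 = 19 (second disjunct)  holds
10) min(19, 5) = 5  holds
11) x4 + x8 = 24; 24 mod 4 = 0  holds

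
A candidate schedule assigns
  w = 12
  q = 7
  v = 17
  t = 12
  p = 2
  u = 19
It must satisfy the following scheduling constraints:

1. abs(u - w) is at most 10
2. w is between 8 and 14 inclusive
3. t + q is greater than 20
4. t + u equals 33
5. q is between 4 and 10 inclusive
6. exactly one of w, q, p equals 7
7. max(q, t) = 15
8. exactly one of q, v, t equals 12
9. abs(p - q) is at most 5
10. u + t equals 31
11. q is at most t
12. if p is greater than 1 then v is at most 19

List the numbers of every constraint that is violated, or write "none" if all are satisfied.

1. abs(19 - 12) = 7; 7 ≤ 10  true
2. w = 12 lies in [8, 14]  true
3. t + q = 12 + 7 = 19; 19 ≤ 20, bound 20 not met  false
4. t + u = 12 + 19 = 31, not 33  false
5. q = 7 lies in [4, 10]  true
6. w=12, q=7, p=2; 1 of them equals 7  true
7. max(7, 12) = 12, not 15  false
8. q=7, v=17, t=12; 1 of them equals 12  true
9. abs(2 - 7) = 5; 5 ≤ 5  true
10. u + t = 19 + 12 = 31  true
11. q = 7, t = 12; 7 ≤ 12  true
12. p = 2 > 1, so we need v ≤ 19; v = 17 ≤ 19  true

The assignment fails constraints 3, 4, and 7.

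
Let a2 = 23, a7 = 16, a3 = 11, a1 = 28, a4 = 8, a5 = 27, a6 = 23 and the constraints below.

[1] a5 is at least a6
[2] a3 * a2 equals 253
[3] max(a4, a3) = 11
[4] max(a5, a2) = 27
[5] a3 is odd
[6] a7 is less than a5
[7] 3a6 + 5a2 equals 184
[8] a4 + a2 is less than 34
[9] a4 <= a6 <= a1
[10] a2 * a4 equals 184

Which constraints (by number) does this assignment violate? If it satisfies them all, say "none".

All constraints are satisfied.

[1] a5 = 27, a6 = 23; 27 ≥ 23 — OK.
[2] a3 * a2 = 11 * 23 = 253 — OK.
[3] max(8, 11) = 11 — OK.
[4] max(27, 23) = 27 — OK.
[5] a3 = 11 is odd — OK.
[6] a7 = 16, a5 = 27; 16 < 27 — OK.
[7] 3a6 + 5a2 = 3(23) + 5(23) = 184 — OK.
[8] a4 + a2 = 8 + 23 = 31; 31 < 34 — OK.
[9] values 8 <= 23 <= 28 — OK.
[10] a2 * a4 = 23 * 8 = 184 — OK.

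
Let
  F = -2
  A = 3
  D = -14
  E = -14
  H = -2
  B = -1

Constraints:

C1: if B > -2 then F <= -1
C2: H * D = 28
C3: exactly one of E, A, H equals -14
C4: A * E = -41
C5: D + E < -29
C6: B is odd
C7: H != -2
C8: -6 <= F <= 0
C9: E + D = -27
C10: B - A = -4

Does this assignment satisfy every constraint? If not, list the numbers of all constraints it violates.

Constraints 4, 5, 7, and 9 are violated.

C1: B = -1 > -2, so we need F ≤ -1; F = -2 ≤ -1 — holds.
C2: H * D = -2 * (-14) = 28 — holds.
C3: E=-14, A=3, H=-2; 1 of them equals -14 — holds.
C4: A * E = 3 * (-14) = -42, not -41 — fails.
C5: D + E = -14 + (-14) = -28; -28 ≥ -29, bound -29 not met — fails.
C6: B = -1 is odd — holds.
C7: H = -2, but -2 is required to differ — fails.
C8: F = -2 lies in [-6, 0] — holds.
C9: E + D = -14 + (-14) = -28, not -27 — fails.
C10: B - A = -1 - 3 = -4 — holds.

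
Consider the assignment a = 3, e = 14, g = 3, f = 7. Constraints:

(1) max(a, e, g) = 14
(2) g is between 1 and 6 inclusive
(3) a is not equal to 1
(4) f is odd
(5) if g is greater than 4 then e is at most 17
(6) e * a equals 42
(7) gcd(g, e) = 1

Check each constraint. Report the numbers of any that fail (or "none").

(1) max(3, 14, 3) = 14  ✔
(2) g = 3 lies in [1, 6]  ✔
(3) a = 3, and 3 ≠ 1  ✔
(4) f = 7 is odd  ✔
(5) g = 3, not > 4; antecedent false, conditional vacuously true  ✔
(6) e * a = 14 * 3 = 42  ✔
(7) gcd(3, 14) = 1  ✔

No violations.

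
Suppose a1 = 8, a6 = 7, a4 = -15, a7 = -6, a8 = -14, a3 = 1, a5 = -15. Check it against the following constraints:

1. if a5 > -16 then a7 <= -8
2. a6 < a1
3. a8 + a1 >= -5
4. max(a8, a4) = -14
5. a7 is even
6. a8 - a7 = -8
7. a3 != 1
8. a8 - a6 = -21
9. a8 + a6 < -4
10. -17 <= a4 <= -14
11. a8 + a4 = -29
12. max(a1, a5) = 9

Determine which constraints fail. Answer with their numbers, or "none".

Violated: 1, 3, 7, and 12.

1. a5 = -15 > -16, so we need a7 ≤ -8; but a7 = -6 > -8  ✗
2. a6 = 7, a1 = 8; 7 < 8  ✓
3. a8 + a1 = -14 + 8 = -6; -6 < -5, bound -5 not met  ✗
4. max(-14, -15) = -14  ✓
5. a7 = -6 is even  ✓
6. a8 - a7 = -14 - (-6) = -8  ✓
7. a3 = 1, but 1 is required to differ  ✗
8. a8 - a6 = -14 - 7 = -21  ✓
9. a8 + a6 = -14 + 7 = -7; -7 < -4  ✓
10. a4 = -15 lies in [-17, -14]  ✓
11. a8 + a4 = -14 + (-15) = -29  ✓
12. max(8, -15) = 8, not 9  ✗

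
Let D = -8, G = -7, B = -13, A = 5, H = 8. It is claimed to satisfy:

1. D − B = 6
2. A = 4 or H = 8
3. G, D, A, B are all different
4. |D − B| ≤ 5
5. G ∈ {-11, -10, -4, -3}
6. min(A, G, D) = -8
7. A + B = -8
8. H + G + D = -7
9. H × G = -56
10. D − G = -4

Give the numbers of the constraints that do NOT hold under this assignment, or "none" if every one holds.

1. D − B = -8 − (-13) = 5, not 6 — violated.
2. A = 5 ≠ 4, but H = 8 = 8 (second disjunct) — OK.
3. values -7, -8, 5, -13 are pairwise distinct — OK.
4. |-8 − (-13)| = 5; 5 ≤ 5 — OK.
5. G = -7 is not in {-11, -10, -4, -3} — violated.
6. min(5, -7, -8) = -8 — OK.
7. A + B = 5 + (-13) = -8 — OK.
8. H + G + D = 8 + (-7) + (-8) = -7 — OK.
9. H × G = 8 × (-7) = -56 — OK.
10. D − G = -8 − (-7) = -1, not -4 — violated.

Constraints 1, 5, and 10 do not hold.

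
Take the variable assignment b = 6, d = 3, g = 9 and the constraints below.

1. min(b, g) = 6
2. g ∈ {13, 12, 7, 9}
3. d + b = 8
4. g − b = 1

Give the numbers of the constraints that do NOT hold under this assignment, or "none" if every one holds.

The assignment fails constraints 3, 4.

1. min(6, 9) = 6  OK
2. g = 9 is in {13, 12, 7, 9}  OK
3. d + b = 3 + 6 = 9, not 8  FAIL
4. g − b = 9 − 6 = 3, not 1  FAIL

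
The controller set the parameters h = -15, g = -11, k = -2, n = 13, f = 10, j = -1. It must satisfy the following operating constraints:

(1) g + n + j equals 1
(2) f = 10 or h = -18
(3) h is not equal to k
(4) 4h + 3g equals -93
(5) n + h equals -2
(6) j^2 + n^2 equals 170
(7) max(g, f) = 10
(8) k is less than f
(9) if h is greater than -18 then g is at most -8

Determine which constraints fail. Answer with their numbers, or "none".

(1) g + n + j = -11 + 13 + (-1) = 1 — holds.
(2) f = 10 = 10 (first disjunct) — holds.
(3) h = -15, k = -2; distinct — holds.
(4) 4h + 3g = 4(-15) + 3(-11) = -93 — holds.
(5) n + h = 13 + (-15) = -2 — holds.
(6) j^2 + n^2 = (-1)^2 + 13^2 = 1 + 169 = 170 — holds.
(7) max(-11, 10) = 10 — holds.
(8) k = -2, f = 10; -2 < 10 — holds.
(9) h = -15 > -18, so we need g ≤ -8; g = -11 ≤ -8 — holds.

Yes — all constraints hold.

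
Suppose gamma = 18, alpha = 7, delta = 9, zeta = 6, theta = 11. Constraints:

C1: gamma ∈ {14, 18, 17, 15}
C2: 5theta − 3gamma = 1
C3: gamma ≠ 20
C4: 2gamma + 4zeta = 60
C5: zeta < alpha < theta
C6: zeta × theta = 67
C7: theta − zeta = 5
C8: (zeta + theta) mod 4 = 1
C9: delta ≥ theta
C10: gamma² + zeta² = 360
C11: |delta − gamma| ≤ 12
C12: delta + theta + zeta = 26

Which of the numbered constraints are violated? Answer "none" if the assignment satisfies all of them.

C1: gamma = 18 is in {14, 18, 17, 15} — holds.
C2: 5theta − 3gamma = 5(11) − 3(18) = 1 — holds.
C3: gamma = 18, and 18 ≠ 20 — holds.
C4: 2gamma + 4zeta = 2(18) + 4(6) = 60 — holds.
C5: values 6 < 7 < 11 — holds.
C6: zeta × theta = 6 × 11 = 66, not 67 — fails.
C7: theta − zeta = 11 − 6 = 5 — holds.
C8: zeta + theta = 17; 17 mod 4 = 1 — holds.
C9: delta = 9, theta = 11; 9 < 11 (want ≥) — fails.
C10: gamma² + zeta² = 18² + 6² = 324 + 36 = 360 — holds.
C11: |9 − 18| = 9; 9 ≤ 12 — holds.
C12: delta + theta + zeta = 9 + 11 + 6 = 26 — holds.

Constraints 6 and 9 are violated.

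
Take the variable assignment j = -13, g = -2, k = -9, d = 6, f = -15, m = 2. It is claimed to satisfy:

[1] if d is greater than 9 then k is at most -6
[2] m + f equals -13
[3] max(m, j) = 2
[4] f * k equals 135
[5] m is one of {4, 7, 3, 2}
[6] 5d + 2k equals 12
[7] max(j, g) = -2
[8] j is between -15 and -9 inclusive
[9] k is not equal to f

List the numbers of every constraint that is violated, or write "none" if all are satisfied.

[1] d = 6, not > 9; antecedent false, conditional vacuously true — holds.
[2] m + f = 2 + (-15) = -13 — holds.
[3] max(2, -13) = 2 — holds.
[4] f * k = -15 * (-9) = 135 — holds.
[5] m = 2 is in {4, 7, 3, 2} — holds.
[6] 5d + 2k = 5(6) + 2(-9) = 12 — holds.
[7] max(-13, -2) = -2 — holds.
[8] j = -13 lies in [-15, -9] — holds.
[9] k = -9, f = -15; distinct — holds.

No violations.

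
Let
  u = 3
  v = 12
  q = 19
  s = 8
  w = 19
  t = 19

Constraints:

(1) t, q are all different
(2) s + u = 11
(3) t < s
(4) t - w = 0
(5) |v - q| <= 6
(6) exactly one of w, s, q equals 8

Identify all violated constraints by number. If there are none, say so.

Constraints 1, 3, and 5 do not hold.

(1) t = q = 19, not all different  false
(2) s + u = 8 + 3 = 11  true
(3) t = 19, s = 8; 19 ≥ 8 (want <)  false
(4) t - w = 19 - 19 = 0  true
(5) |12 - 19| = 7; 7 > 6, exceeds bound 6  false
(6) w=19, s=8, q=19; 1 of them equals 8  true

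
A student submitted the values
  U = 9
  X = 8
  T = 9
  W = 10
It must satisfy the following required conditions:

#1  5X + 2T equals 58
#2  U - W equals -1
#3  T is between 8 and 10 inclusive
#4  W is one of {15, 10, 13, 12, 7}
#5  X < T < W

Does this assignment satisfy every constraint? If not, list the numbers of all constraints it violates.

All constraints are satisfied.

#1 5X + 2T = 5(8) + 2(9) = 58  ✓
#2 U - W = 9 - 10 = -1  ✓
#3 T = 9 lies in [8, 10]  ✓
#4 W = 10 is in {15, 10, 13, 12, 7}  ✓
#5 values 8 < 9 < 10  ✓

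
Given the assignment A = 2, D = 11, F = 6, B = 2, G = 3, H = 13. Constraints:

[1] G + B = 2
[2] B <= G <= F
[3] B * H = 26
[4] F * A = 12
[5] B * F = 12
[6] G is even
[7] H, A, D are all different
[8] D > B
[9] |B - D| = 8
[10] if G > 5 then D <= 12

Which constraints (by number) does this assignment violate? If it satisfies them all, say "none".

[1] G + B = 3 + 2 = 5, not 2 — fails.
[2] values 2 <= 3 <= 6 — holds.
[3] B * H = 2 * 13 = 26 — holds.
[4] F * A = 6 * 2 = 12 — holds.
[5] B * F = 2 * 6 = 12 — holds.
[6] G = 3 is odd — fails.
[7] values 13, 2, 11 are pairwise distinct — holds.
[8] D = 11, B = 2; 11 > 2 — holds.
[9] |2 - 11| = 9, not 8 — fails.
[10] G = 3, not > 5; antecedent false, conditional vacuously true — holds.

No — constraints 1, 6, and 9 are not satisfied.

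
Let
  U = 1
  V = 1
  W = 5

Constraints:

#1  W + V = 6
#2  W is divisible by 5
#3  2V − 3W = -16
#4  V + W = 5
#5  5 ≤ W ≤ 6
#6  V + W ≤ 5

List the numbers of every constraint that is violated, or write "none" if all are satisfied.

#1 W + V = 5 + 1 = 6 — OK.
#2 5 / 5 = 1, so 5 divides 5 — OK.
#3 2V − 3W = 2(1) − 3(5) = -13, not -16 — violated.
#4 V + W = 1 + 5 = 6, not 5 — violated.
#5 W = 5 lies in [5, 6] — OK.
#6 V + W = 1 + 5 = 6; 6 > 5, bound 5 not met — violated.

No — constraints 3, 4, and 6 are not satisfied.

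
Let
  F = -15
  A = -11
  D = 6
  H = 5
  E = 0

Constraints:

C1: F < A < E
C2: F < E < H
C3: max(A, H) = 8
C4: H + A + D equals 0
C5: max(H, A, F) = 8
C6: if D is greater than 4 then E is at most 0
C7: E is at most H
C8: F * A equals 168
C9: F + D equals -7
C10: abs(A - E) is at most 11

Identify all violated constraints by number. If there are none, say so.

Constraints 3, 5, 8, 9 do not hold.

C1: values -15 < -11 < 0  true
C2: values -15 < 0 < 5  true
C3: max(-11, 5) = 5, not 8  false
C4: H + A + D = 5 + (-11) + 6 = 0  true
C5: max(5, -11, -15) = 5, not 8  false
C6: D = 6 > 4, so we need E ≤ 0; E = 0 ≤ 0  true
C7: E = 0, H = 5; 0 ≤ 5  true
C8: F * A = -15 * (-11) = 165, not 168  false
C9: F + D = -15 + 6 = -9, not -7  false
C10: abs(-11 - 0) = 11; 11 ≤ 11  true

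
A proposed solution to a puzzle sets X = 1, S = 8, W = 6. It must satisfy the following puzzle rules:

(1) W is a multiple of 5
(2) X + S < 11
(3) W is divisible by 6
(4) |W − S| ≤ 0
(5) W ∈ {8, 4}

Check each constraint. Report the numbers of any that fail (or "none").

Constraints 1, 4, 5 do not hold.

(1) 6 = 5×1 + 1, so 5 does not divide 6 — fails.
(2) X + S = 1 + 8 = 9; 9 < 11 — holds.
(3) 6 / 6 = 1, so 6 divides 6 — holds.
(4) |6 − 8| = 2; 2 > 0, exceeds bound 0 — fails.
(5) W = 6 is not in {8, 4} — fails.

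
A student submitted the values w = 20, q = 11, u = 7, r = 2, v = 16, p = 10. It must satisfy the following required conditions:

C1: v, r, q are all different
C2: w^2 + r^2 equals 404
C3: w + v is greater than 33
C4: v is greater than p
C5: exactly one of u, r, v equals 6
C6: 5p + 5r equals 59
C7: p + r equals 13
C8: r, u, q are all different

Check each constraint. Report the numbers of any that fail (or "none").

No — constraints 5, 6, and 7 are not satisfied.

C1: values 16, 2, 11 are pairwise distinct — holds.
C2: w^2 + r^2 = 20^2 + 2^2 = 400 + 4 = 404 — holds.
C3: w + v = 20 + 16 = 36; 36 > 33 — holds.
C4: v = 16, p = 10; 16 > 10 — holds.
C5: u=7, r=2, v=16; 0 of them equal 6, not exactly one — fails.
C6: 5p + 5r = 5(10) + 5(2) = 60, not 59 — fails.
C7: p + r = 10 + 2 = 12, not 13 — fails.
C8: values 2, 7, 11 are pairwise distinct — holds.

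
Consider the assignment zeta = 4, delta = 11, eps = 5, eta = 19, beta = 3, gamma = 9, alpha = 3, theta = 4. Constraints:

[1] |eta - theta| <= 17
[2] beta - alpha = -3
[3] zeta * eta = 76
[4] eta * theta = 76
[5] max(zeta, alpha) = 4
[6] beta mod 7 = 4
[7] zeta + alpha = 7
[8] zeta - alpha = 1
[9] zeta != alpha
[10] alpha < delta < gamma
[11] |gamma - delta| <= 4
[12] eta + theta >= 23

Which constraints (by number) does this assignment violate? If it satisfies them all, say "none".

[1] |19 - 4| = 15; 15 ≤ 17  yes
[2] beta - alpha = 3 - 3 = 0, not -3  no
[3] zeta * eta = 4 * 19 = 76  yes
[4] eta * theta = 19 * 4 = 76  yes
[5] max(4, 3) = 4  yes
[6] 3 mod 7 = 3, not 4  no
[7] zeta + alpha = 4 + 3 = 7  yes
[8] zeta - alpha = 4 - 3 = 1  yes
[9] zeta = 4, alpha = 3; distinct  yes
[10] values 3, 11, 9; delta = 11 is not < gamma = 9  no
[11] |9 - 11| = 2; 2 ≤ 4  yes
[12] eta + theta = 19 + 4 = 23; 23 ≥ 23  yes

Constraints 2, 6, and 10 do not hold.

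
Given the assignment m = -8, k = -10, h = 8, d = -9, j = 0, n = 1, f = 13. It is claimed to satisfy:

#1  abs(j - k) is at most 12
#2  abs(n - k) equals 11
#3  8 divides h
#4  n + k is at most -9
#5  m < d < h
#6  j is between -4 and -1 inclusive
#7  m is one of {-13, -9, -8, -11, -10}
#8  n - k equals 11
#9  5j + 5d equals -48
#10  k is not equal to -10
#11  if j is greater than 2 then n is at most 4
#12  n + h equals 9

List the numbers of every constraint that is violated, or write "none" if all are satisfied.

The assignment fails constraints 5, 6, 9, and 10.

#1 abs(0 - (-10)) = 10; 10 ≤ 12 — holds.
#2 abs(1 - (-10)) = 11 — holds.
#3 8 / 8 = 1, so 8 divides 8 — holds.
#4 n + k = 1 + (-10) = -9; -9 ≤ -9 — holds.
#5 values -8, -9, 8; m = -8 is not < d = -9 — fails.
#6 j = 0 is outside [-4, -1] — fails.
#7 m = -8 is in {-13, -9, -8, -11, -10} — holds.
#8 n - k = 1 - (-10) = 11 — holds.
#9 5j + 5d = 5(0) + 5(-9) = -45, not -48 — fails.
#10 k = -10, but -10 is required to differ — fails.
#11 j = 0, not > 2; antecedent false, conditional vacuously true — holds.
#12 n + h = 1 + 8 = 9 — holds.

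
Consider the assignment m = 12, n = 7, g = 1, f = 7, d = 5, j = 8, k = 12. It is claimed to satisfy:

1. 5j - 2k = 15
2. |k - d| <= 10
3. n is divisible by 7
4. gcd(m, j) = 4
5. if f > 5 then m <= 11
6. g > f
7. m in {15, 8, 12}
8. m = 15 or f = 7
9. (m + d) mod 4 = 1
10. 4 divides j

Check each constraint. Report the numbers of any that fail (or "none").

1. 5j - 2k = 5(8) - 2(12) = 16, not 15  false
2. |12 - 5| = 7; 7 ≤ 10  true
3. 7 / 7 = 1, so 7 divides 7  true
4. gcd(12, 8) = 4  true
5. f = 7 > 5, so we need m ≤ 11; but m = 12 > 11  false
6. g = 1, f = 7; 1 ≤ 7 (want >)  false
7. m = 12 is in {15, 8, 12}  true
8. m = 12 ≠ 15, but f = 7 = 7 (second disjunct)  true
9. m + d = 17; 17 mod 4 = 1  true
10. 8 / 4 = 2, so 4 divides 8  true

The assignment fails constraints 1, 5, 6.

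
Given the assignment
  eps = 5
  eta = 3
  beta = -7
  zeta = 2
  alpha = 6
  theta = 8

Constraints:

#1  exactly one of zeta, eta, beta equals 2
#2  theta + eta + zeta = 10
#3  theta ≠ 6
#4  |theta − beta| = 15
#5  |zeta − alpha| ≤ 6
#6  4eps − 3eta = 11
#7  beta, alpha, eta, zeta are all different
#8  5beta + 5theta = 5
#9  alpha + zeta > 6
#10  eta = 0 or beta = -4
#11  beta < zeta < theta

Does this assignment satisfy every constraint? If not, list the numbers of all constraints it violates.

Violated: 2 and 10.

#1 zeta=2, eta=3, beta=-7; 1 of them equals 2 — OK.
#2 theta + eta + zeta = 8 + 3 + 2 = 13, not 10 — violated.
#3 theta = 8, and 8 ≠ 6 — OK.
#4 |8 − (-7)| = 15 — OK.
#5 |2 − 6| = 4; 4 ≤ 6 — OK.
#6 4eps − 3eta = 4(5) − 3(3) = 11 — OK.
#7 values -7, 6, 3, 2 are pairwise distinct — OK.
#8 5beta + 5theta = 5(-7) + 5(8) = 5 — OK.
#9 alpha + zeta = 6 + 2 = 8; 8 > 6 — OK.
#10 eta = 3 ≠ 0 and beta = -7 ≠ -4; both disjuncts false — violated.
#11 values -7 < 2 < 8 — OK.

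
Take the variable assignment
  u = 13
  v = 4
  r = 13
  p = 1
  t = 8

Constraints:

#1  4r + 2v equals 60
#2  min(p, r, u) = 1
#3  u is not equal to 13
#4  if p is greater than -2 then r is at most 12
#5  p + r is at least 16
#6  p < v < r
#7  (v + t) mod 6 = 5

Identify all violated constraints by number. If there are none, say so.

#1 4r + 2v = 4(13) + 2(4) = 60  OK
#2 min(1, 13, 13) = 1  OK
#3 u = 13, but 13 is required to differ  FAIL
#4 p = 1 > -2, so we need r ≤ 12; but r = 13 > 12  FAIL
#5 p + r = 1 + 13 = 14; 14 < 16, bound 16 not met  FAIL
#6 values 1 < 4 < 13  OK
#7 v + t = 12; 12 mod 6 = 0, not 5  FAIL

Constraints 3, 4, 5, and 7 are violated.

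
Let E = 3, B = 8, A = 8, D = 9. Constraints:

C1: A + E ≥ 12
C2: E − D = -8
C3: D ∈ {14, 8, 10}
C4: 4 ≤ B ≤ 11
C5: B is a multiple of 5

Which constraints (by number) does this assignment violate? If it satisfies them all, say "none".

C1: A + E = 8 + 3 = 11; 11 < 12, bound 12 not met  fails
C2: E − D = 3 − 9 = -6, not -8  fails
C3: D = 9 is not in {14, 8, 10}  fails
C4: B = 8 lies in [4, 11]  holds
C5: 8 = 5×1 + 3, so 5 does not divide 8  fails

Violated: 1, 2, 3, and 5.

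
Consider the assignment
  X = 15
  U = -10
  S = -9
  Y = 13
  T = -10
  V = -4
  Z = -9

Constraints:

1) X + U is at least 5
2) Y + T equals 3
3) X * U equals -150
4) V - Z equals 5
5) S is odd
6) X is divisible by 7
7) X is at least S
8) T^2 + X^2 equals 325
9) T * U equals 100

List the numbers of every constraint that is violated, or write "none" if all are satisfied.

1) X + U = 15 + (-10) = 5; 5 ≥ 5  yes
2) Y + T = 13 + (-10) = 3  yes
3) X * U = 15 * (-10) = -150  yes
4) V - Z = -4 - (-9) = 5  yes
5) S = -9 is odd  yes
6) 15 = 7*2 + 1, so 7 does not divide 15  no
7) X = 15, S = -9; 15 ≥ -9  yes
8) T^2 + X^2 = (-10)^2 + 15^2 = 100 + 225 = 325  yes
9) T * U = -10 * (-10) = 100  yes

The assignment fails constraint 6.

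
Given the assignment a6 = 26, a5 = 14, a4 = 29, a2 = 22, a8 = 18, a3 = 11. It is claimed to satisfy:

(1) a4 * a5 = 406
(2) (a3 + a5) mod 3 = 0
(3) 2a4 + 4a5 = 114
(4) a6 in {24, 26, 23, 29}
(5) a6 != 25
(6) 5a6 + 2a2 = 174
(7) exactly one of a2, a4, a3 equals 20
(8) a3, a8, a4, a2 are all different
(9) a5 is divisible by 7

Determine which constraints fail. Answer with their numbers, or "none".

(1) a4 * a5 = 29 * 14 = 406  OK
(2) a3 + a5 = 25; 25 mod 3 = 1, not 0  FAIL
(3) 2a4 + 4a5 = 2(29) + 4(14) = 114  OK
(4) a6 = 26 is in {24, 26, 23, 29}  OK
(5) a6 = 26, and 26 ≠ 25  OK
(6) 5a6 + 2a2 = 5(26) + 2(22) = 174  OK
(7) a2=22, a4=29, a3=11; 0 of them equal 20, not exactly one  FAIL
(8) values 11, 18, 29, 22 are pairwise distinct  OK
(9) 14 / 7 = 2, so 7 divides 14  OK

Violated: 2 and 7.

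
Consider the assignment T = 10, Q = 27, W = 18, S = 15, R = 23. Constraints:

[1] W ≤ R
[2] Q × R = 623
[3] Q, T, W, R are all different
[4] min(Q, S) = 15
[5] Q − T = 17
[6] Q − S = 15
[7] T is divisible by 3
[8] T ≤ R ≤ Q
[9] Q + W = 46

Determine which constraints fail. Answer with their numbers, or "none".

[1] W = 18, R = 23; 18 ≤ 23  yes
[2] Q × R = 27 × 23 = 621, not 623  no
[3] values 27, 10, 18, 23 are pairwise distinct  yes
[4] min(27, 15) = 15  yes
[5] Q − T = 27 − 10 = 17  yes
[6] Q − S = 27 − 15 = 12, not 15  no
[7] 10 = 3×3 + 1, so 3 does not divide 10  no
[8] values 10 ≤ 23 ≤ 27  yes
[9] Q + W = 27 + 18 = 45, not 46  no

Constraints 2, 6, 7, 9 are violated.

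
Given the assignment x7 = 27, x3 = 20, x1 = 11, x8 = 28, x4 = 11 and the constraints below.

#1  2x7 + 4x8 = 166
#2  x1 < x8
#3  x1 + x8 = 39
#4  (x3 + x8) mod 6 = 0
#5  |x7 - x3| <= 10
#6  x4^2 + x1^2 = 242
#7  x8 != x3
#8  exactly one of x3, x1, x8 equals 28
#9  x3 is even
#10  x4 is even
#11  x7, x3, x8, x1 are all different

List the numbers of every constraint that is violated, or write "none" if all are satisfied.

#1 2x7 + 4x8 = 2(27) + 4(28) = 166 — satisfied.
#2 x1 = 11, x8 = 28; 11 < 28 — satisfied.
#3 x1 + x8 = 11 + 28 = 39 — satisfied.
#4 x3 + x8 = 48; 48 mod 6 = 0 — satisfied.
#5 |27 - 20| = 7; 7 ≤ 10 — satisfied.
#6 x4^2 + x1^2 = 11^2 + 11^2 = 121 + 121 = 242 — satisfied.
#7 x8 = 28, x3 = 20; distinct — satisfied.
#8 x3=20, x1=11, x8=28; 1 of them equals 28 — satisfied.
#9 x3 = 20 is even — satisfied.
#10 x4 = 11 is odd — violated.
#11 values 27, 20, 28, 11 are pairwise distinct — satisfied.

Constraint 10 does not hold.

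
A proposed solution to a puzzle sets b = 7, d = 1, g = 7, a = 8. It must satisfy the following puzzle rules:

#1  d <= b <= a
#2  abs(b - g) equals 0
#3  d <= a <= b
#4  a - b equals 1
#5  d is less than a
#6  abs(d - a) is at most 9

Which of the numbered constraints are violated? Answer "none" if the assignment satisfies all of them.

The assignment fails constraint 3.

#1 values 1 <= 7 <= 8 — holds.
#2 abs(7 - 7) = 0 — holds.
#3 values 1, 8, 7; a = 8 is not <= b = 7 — does not hold.
#4 a - b = 8 - 7 = 1 — holds.
#5 d = 1, a = 8; 1 < 8 — holds.
#6 abs(1 - 8) = 7; 7 ≤ 9 — holds.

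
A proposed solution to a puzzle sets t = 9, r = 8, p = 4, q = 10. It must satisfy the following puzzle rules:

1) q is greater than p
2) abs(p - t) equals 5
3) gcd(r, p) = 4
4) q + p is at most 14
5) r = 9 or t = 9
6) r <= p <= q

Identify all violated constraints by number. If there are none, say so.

Constraint 6 is violated.

1) q = 10, p = 4; 10 > 4 — holds.
2) abs(4 - 9) = 5 — holds.
3) gcd(8, 4) = 4 — holds.
4) q + p = 10 + 4 = 14; 14 ≤ 14 — holds.
5) r = 8 ≠ 9, but t = 9 = 9 (second disjunct) — holds.
6) values 8, 4, 10; r = 8 is not <= p = 4 — fails.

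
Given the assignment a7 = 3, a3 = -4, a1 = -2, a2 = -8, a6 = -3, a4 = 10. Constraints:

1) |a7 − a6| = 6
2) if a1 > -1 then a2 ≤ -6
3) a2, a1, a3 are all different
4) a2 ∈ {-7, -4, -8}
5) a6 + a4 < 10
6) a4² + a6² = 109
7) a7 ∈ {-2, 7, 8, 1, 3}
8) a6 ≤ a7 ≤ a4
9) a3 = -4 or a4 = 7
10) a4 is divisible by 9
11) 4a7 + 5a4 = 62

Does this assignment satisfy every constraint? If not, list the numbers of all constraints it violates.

Constraint 10 does not hold.

1) |3 − (-3)| = 6 — holds.
2) a1 = -2, not > -1; antecedent false, conditional vacuously true — holds.
3) values -8, -2, -4 are pairwise distinct — holds.
4) a2 = -8 is in {-7, -4, -8} — holds.
5) a6 + a4 = -3 + 10 = 7; 7 < 10 — holds.
6) a4² + a6² = 10² + (-3)² = 100 + 9 = 109 — holds.
7) a7 = 3 is in {-2, 7, 8, 1, 3} — holds.
8) values -3 ≤ 3 ≤ 10 — holds.
9) a3 = -4 = -4 (first disjunct) — holds.
10) 10 = 9×1 + 1, so 9 does not divide 10 — fails.
11) 4a7 + 5a4 = 4(3) + 5(10) = 62 — holds.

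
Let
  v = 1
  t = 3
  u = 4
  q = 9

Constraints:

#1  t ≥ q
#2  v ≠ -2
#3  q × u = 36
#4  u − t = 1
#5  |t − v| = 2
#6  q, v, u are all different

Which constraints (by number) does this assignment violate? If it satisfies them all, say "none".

Violated: 1.

#1 t = 3, q = 9; 3 < 9 (want ≥)  FAIL
#2 v = 1, and 1 ≠ -2  OK
#3 q × u = 9 × 4 = 36  OK
#4 u − t = 4 − 3 = 1  OK
#5 |3 − 1| = 2  OK
#6 values 9, 1, 4 are pairwise distinct  OK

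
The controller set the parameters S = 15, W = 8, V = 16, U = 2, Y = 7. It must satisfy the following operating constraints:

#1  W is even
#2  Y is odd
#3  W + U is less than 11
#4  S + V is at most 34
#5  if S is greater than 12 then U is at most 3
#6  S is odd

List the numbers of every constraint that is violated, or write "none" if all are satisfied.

No violations.

#1 W = 8 is even — satisfied.
#2 Y = 7 is odd — satisfied.
#3 W + U = 8 + 2 = 10; 10 < 11 — satisfied.
#4 S + V = 15 + 16 = 31; 31 ≤ 34 — satisfied.
#5 S = 15 > 12, so we need U ≤ 3; U = 2 ≤ 3 — satisfied.
#6 S = 15 is odd — satisfied.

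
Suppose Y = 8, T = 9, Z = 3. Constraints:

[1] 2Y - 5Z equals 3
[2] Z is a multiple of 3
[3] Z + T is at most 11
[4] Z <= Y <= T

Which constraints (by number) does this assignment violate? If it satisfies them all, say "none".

[1] 2Y - 5Z = 2(8) - 5(3) = 1, not 3 — violated.
[2] 3 / 3 = 1, so 3 divides 3 — satisfied.
[3] Z + T = 3 + 9 = 12; 12 > 11, bound 11 not met — violated.
[4] values 3 <= 8 <= 9 — satisfied.

No — constraints 1 and 3 are not satisfied.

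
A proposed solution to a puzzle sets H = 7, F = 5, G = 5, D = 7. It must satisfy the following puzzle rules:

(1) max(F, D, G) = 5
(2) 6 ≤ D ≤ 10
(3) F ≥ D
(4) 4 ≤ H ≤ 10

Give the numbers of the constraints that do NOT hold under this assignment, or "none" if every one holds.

No — constraints 1, 3 are not satisfied.

(1) max(5, 7, 5) = 7, not 5 — violated.
(2) D = 7 lies in [6, 10] — OK.
(3) F = 5, D = 7; 5 < 7 (want ≥) — violated.
(4) H = 7 lies in [4, 10] — OK.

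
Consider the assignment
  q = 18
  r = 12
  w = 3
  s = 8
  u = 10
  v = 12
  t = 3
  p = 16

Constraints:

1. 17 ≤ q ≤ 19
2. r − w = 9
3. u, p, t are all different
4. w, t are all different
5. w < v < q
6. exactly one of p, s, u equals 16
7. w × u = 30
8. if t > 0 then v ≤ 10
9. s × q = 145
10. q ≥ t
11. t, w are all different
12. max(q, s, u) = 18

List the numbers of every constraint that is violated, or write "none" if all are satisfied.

Constraints 4, 8, 9, and 11 are violated.

1. q = 18 lies in [17, 19] — holds.
2. r − w = 12 − 3 = 9 — holds.
3. values 10, 16, 3 are pairwise distinct — holds.
4. w = t = 3, not all different — fails.
5. values 3 < 12 < 18 — holds.
6. p=16, s=8, u=10; 1 of them equals 16 — holds.
7. w × u = 3 × 10 = 30 — holds.
8. t = 3 > 0, so we need v ≤ 10; but v = 12 > 10 — fails.
9. s × q = 8 × 18 = 144, not 145 — fails.
10. q = 18, t = 3; 18 ≥ 3 — holds.
11. t = w = 3, not all different — fails.
12. max(18, 8, 10) = 18 — holds.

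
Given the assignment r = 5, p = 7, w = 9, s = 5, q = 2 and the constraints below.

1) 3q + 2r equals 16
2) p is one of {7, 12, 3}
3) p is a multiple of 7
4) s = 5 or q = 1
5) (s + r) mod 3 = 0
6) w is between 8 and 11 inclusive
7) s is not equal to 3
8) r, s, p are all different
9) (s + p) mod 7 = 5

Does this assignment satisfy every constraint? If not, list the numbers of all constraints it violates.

No — constraints 5 and 8 are not satisfied.

1) 3q + 2r = 3(2) + 2(5) = 16 — holds.
2) p = 7 is in {7, 12, 3} — holds.
3) 7 / 7 = 1, so 7 divides 7 — holds.
4) s = 5 = 5 (first disjunct) — holds.
5) s + r = 10; 10 mod 3 = 1, not 0 — does not hold.
6) w = 9 lies in [8, 11] — holds.
7) s = 5, and 5 ≠ 3 — holds.
8) r = s = 5, not all different — does not hold.
9) s + p = 12; 12 mod 7 = 5 — holds.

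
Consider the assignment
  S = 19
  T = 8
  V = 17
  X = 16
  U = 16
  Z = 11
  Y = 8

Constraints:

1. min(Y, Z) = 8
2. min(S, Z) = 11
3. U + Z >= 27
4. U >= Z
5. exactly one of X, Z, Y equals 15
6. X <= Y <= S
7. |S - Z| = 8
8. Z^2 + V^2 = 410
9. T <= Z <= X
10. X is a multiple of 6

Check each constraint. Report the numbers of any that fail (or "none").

1. min(8, 11) = 8 — OK.
2. min(19, 11) = 11 — OK.
3. U + Z = 16 + 11 = 27; 27 ≥ 27 — OK.
4. U = 16, Z = 11; 16 ≥ 11 — OK.
5. X=16, Z=11, Y=8; 0 of them equal 15, not exactly one — violated.
6. values 16, 8, 19; X = 16 is not <= Y = 8 — violated.
7. |19 - 11| = 8 — OK.
8. Z^2 + V^2 = 11^2 + 17^2 = 121 + 289 = 410 — OK.
9. values 8 <= 11 <= 16 — OK.
10. 16 = 6*2 + 4, so 6 does not divide 16 — violated.

Violated: 5, 6, 10.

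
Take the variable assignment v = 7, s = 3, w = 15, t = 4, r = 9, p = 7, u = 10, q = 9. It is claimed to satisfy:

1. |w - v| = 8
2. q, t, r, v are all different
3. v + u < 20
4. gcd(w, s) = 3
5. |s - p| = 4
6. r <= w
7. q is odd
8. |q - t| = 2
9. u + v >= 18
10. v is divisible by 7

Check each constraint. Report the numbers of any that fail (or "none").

1. |15 - 7| = 8  OK
2. q = r = 9, not all different  FAIL
3. v + u = 7 + 10 = 17; 17 < 20  OK
4. gcd(15, 3) = 3  OK
5. |3 - 7| = 4  OK
6. r = 9, w = 15; 9 ≤ 15  OK
7. q = 9 is odd  OK
8. |9 - 4| = 5, not 2  FAIL
9. u + v = 10 + 7 = 17; 17 < 18, bound 18 not met  FAIL
10. 7 / 7 = 1, so 7 divides 7  OK

Constraints 2, 8, and 9 do not hold.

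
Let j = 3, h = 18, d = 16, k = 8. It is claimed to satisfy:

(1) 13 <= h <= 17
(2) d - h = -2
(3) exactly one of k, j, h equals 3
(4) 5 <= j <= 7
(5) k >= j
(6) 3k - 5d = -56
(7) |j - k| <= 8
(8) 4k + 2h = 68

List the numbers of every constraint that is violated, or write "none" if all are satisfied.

(1) h = 18 is outside [13, 17]  no
(2) d - h = 16 - 18 = -2  yes
(3) k=8, j=3, h=18; 1 of them equals 3  yes
(4) j = 3 is outside [5, 7]  no
(5) k = 8, j = 3; 8 ≥ 3  yes
(6) 3k - 5d = 3(8) - 5(16) = -56  yes
(7) |3 - 8| = 5; 5 ≤ 8  yes
(8) 4k + 2h = 4(8) + 2(18) = 68  yes

No — constraints 1 and 4 are not satisfied.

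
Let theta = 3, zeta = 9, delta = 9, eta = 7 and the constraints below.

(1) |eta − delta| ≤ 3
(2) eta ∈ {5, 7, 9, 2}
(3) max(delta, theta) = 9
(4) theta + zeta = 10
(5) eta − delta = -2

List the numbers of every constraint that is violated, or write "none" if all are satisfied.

Violated: 4.

(1) |7 − 9| = 2; 2 ≤ 3 — holds.
(2) eta = 7 is in {5, 7, 9, 2} — holds.
(3) max(9, 3) = 9 — holds.
(4) theta + zeta = 3 + 9 = 12, not 10 — does not hold.
(5) eta − delta = 7 − 9 = -2 — holds.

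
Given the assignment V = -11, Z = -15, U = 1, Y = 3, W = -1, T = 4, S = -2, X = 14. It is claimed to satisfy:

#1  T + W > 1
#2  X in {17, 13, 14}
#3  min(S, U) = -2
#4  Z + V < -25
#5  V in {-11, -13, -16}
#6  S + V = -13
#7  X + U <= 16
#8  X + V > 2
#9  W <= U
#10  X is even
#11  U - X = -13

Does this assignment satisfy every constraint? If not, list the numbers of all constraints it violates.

All constraints are satisfied.

#1 T + W = 4 + (-1) = 3; 3 > 1 — holds.
#2 X = 14 is in {17, 13, 14} — holds.
#3 min(-2, 1) = -2 — holds.
#4 Z + V = -15 + (-11) = -26; -26 < -25 — holds.
#5 V = -11 is in {-11, -13, -16} — holds.
#6 S + V = -2 + (-11) = -13 — holds.
#7 X + U = 14 + 1 = 15; 15 ≤ 16 — holds.
#8 X + V = 14 + (-11) = 3; 3 > 2 — holds.
#9 W = -1, U = 1; -1 ≤ 1 — holds.
#10 X = 14 is even — holds.
#11 U - X = 1 - 14 = -13 — holds.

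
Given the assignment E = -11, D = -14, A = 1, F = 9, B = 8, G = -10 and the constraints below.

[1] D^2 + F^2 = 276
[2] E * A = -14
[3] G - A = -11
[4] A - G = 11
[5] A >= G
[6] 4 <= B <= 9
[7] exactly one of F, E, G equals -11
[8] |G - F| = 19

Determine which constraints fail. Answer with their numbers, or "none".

No — constraints 1 and 2 are not satisfied.

[1] D^2 + F^2 = (-14)^2 + 9^2 = 196 + 81 = 277, not 276 — fails.
[2] E * A = -11 * 1 = -11, not -14 — fails.
[3] G - A = -10 - 1 = -11 — holds.
[4] A - G = 1 - (-10) = 11 — holds.
[5] A = 1, G = -10; 1 ≥ -10 — holds.
[6] B = 8 lies in [4, 9] — holds.
[7] F=9, E=-11, G=-10; 1 of them equals -11 — holds.
[8] |-10 - 9| = 19 — holds.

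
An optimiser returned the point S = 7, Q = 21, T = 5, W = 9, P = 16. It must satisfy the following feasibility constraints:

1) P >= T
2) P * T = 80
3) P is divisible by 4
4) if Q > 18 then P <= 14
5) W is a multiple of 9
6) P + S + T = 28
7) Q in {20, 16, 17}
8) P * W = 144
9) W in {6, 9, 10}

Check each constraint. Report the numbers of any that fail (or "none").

Violated: 4, 7.

1) P = 16, T = 5; 16 ≥ 5  true
2) P * T = 16 * 5 = 80  true
3) 16 / 4 = 4, so 4 divides 16  true
4) Q = 21 > 18, so we need P ≤ 14; but P = 16 > 14  false
5) 9 / 9 = 1, so 9 divides 9  true
6) P + S + T = 16 + 7 + 5 = 28  true
7) Q = 21 is not in {20, 16, 17}  false
8) P * W = 16 * 9 = 144  true
9) W = 9 is in {6, 9, 10}  true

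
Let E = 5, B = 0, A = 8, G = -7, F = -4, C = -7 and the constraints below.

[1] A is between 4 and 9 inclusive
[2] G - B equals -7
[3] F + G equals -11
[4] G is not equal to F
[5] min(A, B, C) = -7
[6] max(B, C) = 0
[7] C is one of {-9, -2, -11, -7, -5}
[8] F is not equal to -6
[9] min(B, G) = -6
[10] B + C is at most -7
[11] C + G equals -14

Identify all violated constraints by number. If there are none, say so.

Constraint 9 does not hold.

[1] A = 8 lies in [4, 9] — OK.
[2] G - B = -7 - 0 = -7 — OK.
[3] F + G = -4 + (-7) = -11 — OK.
[4] G = -7, F = -4; distinct — OK.
[5] min(8, 0, -7) = -7 — OK.
[6] max(0, -7) = 0 — OK.
[7] C = -7 is in {-9, -2, -11, -7, -5} — OK.
[8] F = -4, and -4 ≠ -6 — OK.
[9] min(0, -7) = -7, not -6 — violated.
[10] B + C = 0 + (-7) = -7; -7 ≤ -7 — OK.
[11] C + G = -7 + (-7) = -14 — OK.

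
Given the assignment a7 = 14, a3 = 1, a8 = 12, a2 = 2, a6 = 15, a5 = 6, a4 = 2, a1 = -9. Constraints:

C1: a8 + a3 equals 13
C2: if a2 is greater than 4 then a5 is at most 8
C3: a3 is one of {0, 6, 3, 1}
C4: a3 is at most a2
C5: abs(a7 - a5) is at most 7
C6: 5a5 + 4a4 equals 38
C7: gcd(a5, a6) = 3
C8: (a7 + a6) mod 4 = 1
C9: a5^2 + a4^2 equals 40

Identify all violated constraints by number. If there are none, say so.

No — constraint 5 is not satisfied.

C1: a8 + a3 = 12 + 1 = 13 — satisfied.
C2: a2 = 2, not > 4; antecedent false, conditional vacuously true — satisfied.
C3: a3 = 1 is in {0, 6, 3, 1} — satisfied.
C4: a3 = 1, a2 = 2; 1 ≤ 2 — satisfied.
C5: abs(14 - 6) = 8; 8 > 7, exceeds bound 7 — violated.
C6: 5a5 + 4a4 = 5(6) + 4(2) = 38 — satisfied.
C7: gcd(6, 15) = 3 — satisfied.
C8: a7 + a6 = 29; 29 mod 4 = 1 — satisfied.
C9: a5^2 + a4^2 = 6^2 + 2^2 = 36 + 4 = 40 — satisfied.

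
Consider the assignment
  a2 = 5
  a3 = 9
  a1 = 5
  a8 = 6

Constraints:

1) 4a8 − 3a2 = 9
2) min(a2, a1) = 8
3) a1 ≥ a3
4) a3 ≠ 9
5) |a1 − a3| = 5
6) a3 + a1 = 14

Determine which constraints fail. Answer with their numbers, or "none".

1) 4a8 − 3a2 = 4(6) − 3(5) = 9  holds
2) min(5, 5) = 5, not 8  fails
3) a1 = 5, a3 = 9; 5 < 9 (want ≥)  fails
4) a3 = 9, but 9 is required to differ  fails
5) |5 − 9| = 4, not 5  fails
6) a3 + a1 = 9 + 5 = 14  holds

The assignment fails constraints 2, 3, 4, and 5.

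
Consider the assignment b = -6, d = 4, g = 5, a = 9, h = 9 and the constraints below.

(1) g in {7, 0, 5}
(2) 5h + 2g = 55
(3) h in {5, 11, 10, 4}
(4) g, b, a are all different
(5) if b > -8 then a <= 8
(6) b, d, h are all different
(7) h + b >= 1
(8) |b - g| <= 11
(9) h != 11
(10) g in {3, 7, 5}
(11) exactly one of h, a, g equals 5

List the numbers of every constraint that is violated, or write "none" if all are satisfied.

Violated: 3 and 5.

(1) g = 5 is in {7, 0, 5}  OK
(2) 5h + 2g = 5(9) + 2(5) = 55  OK
(3) h = 9 is not in {5, 11, 10, 4}  FAIL
(4) values 5, -6, 9 are pairwise distinct  OK
(5) b = -6 > -8, so we need a ≤ 8; but a = 9 > 8  FAIL
(6) values -6, 4, 9 are pairwise distinct  OK
(7) h + b = 9 + (-6) = 3; 3 ≥ 1  OK
(8) |-6 - 5| = 11; 11 ≤ 11  OK
(9) h = 9, and 9 ≠ 11  OK
(10) g = 5 is in {3, 7, 5}  OK
(11) h=9, a=9, g=5; 1 of them equals 5  OK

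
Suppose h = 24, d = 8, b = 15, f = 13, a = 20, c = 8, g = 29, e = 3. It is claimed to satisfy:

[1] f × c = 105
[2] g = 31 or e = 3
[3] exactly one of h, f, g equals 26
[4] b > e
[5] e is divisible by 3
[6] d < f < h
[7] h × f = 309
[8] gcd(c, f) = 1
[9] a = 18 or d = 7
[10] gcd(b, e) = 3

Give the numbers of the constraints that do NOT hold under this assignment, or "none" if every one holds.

Constraints 1, 3, 7, 9 do not hold.

[1] f × c = 13 × 8 = 104, not 105  ✘
[2] g = 29 ≠ 31, but e = 3 = 3 (second disjunct)  ✔
[3] h=24, f=13, g=29; 0 of them equal 26, not exactly one  ✘
[4] b = 15, e = 3; 15 > 3  ✔
[5] 3 / 3 = 1, so 3 divides 3  ✔
[6] values 8 < 13 < 24  ✔
[7] h × f = 24 × 13 = 312, not 309  ✘
[8] gcd(8, 13) = 1  ✔
[9] a = 20 ≠ 18 and d = 8 ≠ 7; both disjuncts false  ✘
[10] gcd(15, 3) = 3  ✔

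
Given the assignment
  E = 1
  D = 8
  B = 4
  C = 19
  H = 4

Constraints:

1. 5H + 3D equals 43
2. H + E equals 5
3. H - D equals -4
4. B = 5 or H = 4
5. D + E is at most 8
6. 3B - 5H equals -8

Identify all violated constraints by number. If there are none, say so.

The assignment fails constraints 1 and 5.

1. 5H + 3D = 5(4) + 3(8) = 44, not 43 — violated.
2. H + E = 4 + 1 = 5 — satisfied.
3. H - D = 4 - 8 = -4 — satisfied.
4. B = 4 ≠ 5, but H = 4 = 4 (second disjunct) — satisfied.
5. D + E = 8 + 1 = 9; 9 > 8, bound 8 not met — violated.
6. 3B - 5H = 3(4) - 5(4) = -8 — satisfied.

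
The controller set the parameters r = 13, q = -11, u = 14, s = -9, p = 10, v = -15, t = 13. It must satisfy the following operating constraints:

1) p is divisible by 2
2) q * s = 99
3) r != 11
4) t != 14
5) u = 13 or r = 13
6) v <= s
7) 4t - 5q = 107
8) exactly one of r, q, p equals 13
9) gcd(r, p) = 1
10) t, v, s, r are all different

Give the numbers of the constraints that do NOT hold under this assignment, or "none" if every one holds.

1) 10 / 2 = 5, so 2 divides 10  ✔
2) q * s = -11 * (-9) = 99  ✔
3) r = 13, and 13 ≠ 11  ✔
4) t = 13, and 13 ≠ 14  ✔
5) u = 14 ≠ 13, but r = 13 = 13 (second disjunct)  ✔
6) v = -15, s = -9; -15 ≤ -9  ✔
7) 4t - 5q = 4(13) - 5(-11) = 107  ✔
8) r=13, q=-11, p=10; 1 of them equals 13  ✔
9) gcd(13, 10) = 1  ✔
10) t = r = 13, not all different  ✘

Violated: 10.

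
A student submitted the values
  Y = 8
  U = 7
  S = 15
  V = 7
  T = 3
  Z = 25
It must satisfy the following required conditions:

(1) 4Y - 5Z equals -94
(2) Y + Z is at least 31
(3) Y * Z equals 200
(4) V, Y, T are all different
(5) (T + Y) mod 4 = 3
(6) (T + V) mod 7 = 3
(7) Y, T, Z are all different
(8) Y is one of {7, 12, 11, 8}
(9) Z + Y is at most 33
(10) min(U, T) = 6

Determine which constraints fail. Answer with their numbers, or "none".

No — constraints 1 and 10 are not satisfied.

(1) 4Y - 5Z = 4(8) - 5(25) = -93, not -94  ✗
(2) Y + Z = 8 + 25 = 33; 33 ≥ 31  ✓
(3) Y * Z = 8 * 25 = 200  ✓
(4) values 7, 8, 3 are pairwise distinct  ✓
(5) T + Y = 11; 11 mod 4 = 3  ✓
(6) T + V = 10; 10 mod 7 = 3  ✓
(7) values 8, 3, 25 are pairwise distinct  ✓
(8) Y = 8 is in {7, 12, 11, 8}  ✓
(9) Z + Y = 25 + 8 = 33; 33 ≤ 33  ✓
(10) min(7, 3) = 3, not 6  ✗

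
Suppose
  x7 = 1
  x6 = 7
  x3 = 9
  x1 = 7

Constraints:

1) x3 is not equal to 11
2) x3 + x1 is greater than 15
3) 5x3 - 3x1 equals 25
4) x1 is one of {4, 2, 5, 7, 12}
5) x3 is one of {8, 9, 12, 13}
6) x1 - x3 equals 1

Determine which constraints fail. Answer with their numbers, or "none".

Constraints 3 and 6 are violated.

1) x3 = 9, and 9 ≠ 11 — satisfied.
2) x3 + x1 = 9 + 7 = 16; 16 > 15 — satisfied.
3) 5x3 - 3x1 = 5(9) - 3(7) = 24, not 25 — violated.
4) x1 = 7 is in {4, 2, 5, 7, 12} — satisfied.
5) x3 = 9 is in {8, 9, 12, 13} — satisfied.
6) x1 - x3 = 7 - 9 = -2, not 1 — violated.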